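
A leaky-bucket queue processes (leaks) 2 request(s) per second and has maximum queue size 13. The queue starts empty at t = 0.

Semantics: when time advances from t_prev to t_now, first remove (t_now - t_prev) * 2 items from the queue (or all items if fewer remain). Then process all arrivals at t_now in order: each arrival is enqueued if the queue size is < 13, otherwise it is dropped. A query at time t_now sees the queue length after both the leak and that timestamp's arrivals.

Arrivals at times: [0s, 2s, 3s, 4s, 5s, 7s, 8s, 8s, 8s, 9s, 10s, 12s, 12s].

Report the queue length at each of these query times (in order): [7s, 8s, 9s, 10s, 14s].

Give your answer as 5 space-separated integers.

Answer: 1 3 2 1 0

Derivation:
Queue lengths at query times:
  query t=7s: backlog = 1
  query t=8s: backlog = 3
  query t=9s: backlog = 2
  query t=10s: backlog = 1
  query t=14s: backlog = 0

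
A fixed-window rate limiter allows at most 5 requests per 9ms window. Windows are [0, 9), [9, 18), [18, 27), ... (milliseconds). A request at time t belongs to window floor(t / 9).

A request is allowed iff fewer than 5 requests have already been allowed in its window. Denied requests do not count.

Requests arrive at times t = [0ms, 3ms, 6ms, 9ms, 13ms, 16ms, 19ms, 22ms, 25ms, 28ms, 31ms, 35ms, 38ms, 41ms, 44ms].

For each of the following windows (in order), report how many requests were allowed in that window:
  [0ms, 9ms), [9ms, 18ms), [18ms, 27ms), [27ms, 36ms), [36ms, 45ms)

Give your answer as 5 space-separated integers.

Answer: 3 3 3 3 3

Derivation:
Processing requests:
  req#1 t=0ms (window 0): ALLOW
  req#2 t=3ms (window 0): ALLOW
  req#3 t=6ms (window 0): ALLOW
  req#4 t=9ms (window 1): ALLOW
  req#5 t=13ms (window 1): ALLOW
  req#6 t=16ms (window 1): ALLOW
  req#7 t=19ms (window 2): ALLOW
  req#8 t=22ms (window 2): ALLOW
  req#9 t=25ms (window 2): ALLOW
  req#10 t=28ms (window 3): ALLOW
  req#11 t=31ms (window 3): ALLOW
  req#12 t=35ms (window 3): ALLOW
  req#13 t=38ms (window 4): ALLOW
  req#14 t=41ms (window 4): ALLOW
  req#15 t=44ms (window 4): ALLOW

Allowed counts by window: 3 3 3 3 3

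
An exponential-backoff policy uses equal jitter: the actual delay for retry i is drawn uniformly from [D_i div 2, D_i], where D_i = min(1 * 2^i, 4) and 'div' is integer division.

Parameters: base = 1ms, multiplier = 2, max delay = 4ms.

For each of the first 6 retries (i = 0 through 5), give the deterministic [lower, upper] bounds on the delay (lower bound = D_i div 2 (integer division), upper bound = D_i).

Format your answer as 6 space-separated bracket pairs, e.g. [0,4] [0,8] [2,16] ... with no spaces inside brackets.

Computing bounds per retry:
  i=0: D_i=min(1*2^0,4)=1, bounds=[0,1]
  i=1: D_i=min(1*2^1,4)=2, bounds=[1,2]
  i=2: D_i=min(1*2^2,4)=4, bounds=[2,4]
  i=3: D_i=min(1*2^3,4)=4, bounds=[2,4]
  i=4: D_i=min(1*2^4,4)=4, bounds=[2,4]
  i=5: D_i=min(1*2^5,4)=4, bounds=[2,4]

Answer: [0,1] [1,2] [2,4] [2,4] [2,4] [2,4]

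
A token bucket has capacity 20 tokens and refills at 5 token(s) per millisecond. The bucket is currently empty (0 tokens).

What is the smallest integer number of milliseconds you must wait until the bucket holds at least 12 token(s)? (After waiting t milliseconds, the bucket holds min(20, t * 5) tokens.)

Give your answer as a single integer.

Answer: 3

Derivation:
Need t * 5 >= 12, so t >= 12/5.
Smallest integer t = ceil(12/5) = 3.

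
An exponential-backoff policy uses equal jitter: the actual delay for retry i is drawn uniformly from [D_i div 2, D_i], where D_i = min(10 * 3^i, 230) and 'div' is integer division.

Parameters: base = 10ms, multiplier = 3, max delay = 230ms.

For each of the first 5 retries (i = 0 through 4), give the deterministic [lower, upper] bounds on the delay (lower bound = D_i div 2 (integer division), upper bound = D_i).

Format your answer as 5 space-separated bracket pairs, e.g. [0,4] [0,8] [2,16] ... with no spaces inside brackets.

Computing bounds per retry:
  i=0: D_i=min(10*3^0,230)=10, bounds=[5,10]
  i=1: D_i=min(10*3^1,230)=30, bounds=[15,30]
  i=2: D_i=min(10*3^2,230)=90, bounds=[45,90]
  i=3: D_i=min(10*3^3,230)=230, bounds=[115,230]
  i=4: D_i=min(10*3^4,230)=230, bounds=[115,230]

Answer: [5,10] [15,30] [45,90] [115,230] [115,230]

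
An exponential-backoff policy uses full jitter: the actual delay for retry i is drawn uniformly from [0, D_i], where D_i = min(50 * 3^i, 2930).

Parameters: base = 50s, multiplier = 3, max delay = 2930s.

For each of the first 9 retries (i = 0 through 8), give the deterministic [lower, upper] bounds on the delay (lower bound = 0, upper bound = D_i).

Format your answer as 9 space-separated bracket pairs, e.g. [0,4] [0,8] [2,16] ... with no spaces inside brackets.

Computing bounds per retry:
  i=0: D_i=min(50*3^0,2930)=50, bounds=[0,50]
  i=1: D_i=min(50*3^1,2930)=150, bounds=[0,150]
  i=2: D_i=min(50*3^2,2930)=450, bounds=[0,450]
  i=3: D_i=min(50*3^3,2930)=1350, bounds=[0,1350]
  i=4: D_i=min(50*3^4,2930)=2930, bounds=[0,2930]
  i=5: D_i=min(50*3^5,2930)=2930, bounds=[0,2930]
  i=6: D_i=min(50*3^6,2930)=2930, bounds=[0,2930]
  i=7: D_i=min(50*3^7,2930)=2930, bounds=[0,2930]
  i=8: D_i=min(50*3^8,2930)=2930, bounds=[0,2930]

Answer: [0,50] [0,150] [0,450] [0,1350] [0,2930] [0,2930] [0,2930] [0,2930] [0,2930]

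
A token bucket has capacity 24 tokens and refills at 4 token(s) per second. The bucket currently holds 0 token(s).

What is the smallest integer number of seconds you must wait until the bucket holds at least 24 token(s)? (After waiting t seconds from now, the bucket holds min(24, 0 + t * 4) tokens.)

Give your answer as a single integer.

Need 0 + t * 4 >= 24, so t >= 24/4.
Smallest integer t = ceil(24/4) = 6.

Answer: 6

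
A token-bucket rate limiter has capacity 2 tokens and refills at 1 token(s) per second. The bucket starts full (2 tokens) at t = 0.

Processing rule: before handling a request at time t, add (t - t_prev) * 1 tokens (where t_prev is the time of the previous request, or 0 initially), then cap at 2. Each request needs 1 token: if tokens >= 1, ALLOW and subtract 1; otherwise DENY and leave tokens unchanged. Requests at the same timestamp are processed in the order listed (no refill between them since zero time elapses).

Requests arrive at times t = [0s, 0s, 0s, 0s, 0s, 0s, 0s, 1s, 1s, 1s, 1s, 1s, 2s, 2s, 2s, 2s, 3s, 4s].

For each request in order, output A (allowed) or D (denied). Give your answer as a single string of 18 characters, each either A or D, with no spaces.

Answer: AADDDDDADDDDADDDAA

Derivation:
Simulating step by step:
  req#1 t=0s: ALLOW
  req#2 t=0s: ALLOW
  req#3 t=0s: DENY
  req#4 t=0s: DENY
  req#5 t=0s: DENY
  req#6 t=0s: DENY
  req#7 t=0s: DENY
  req#8 t=1s: ALLOW
  req#9 t=1s: DENY
  req#10 t=1s: DENY
  req#11 t=1s: DENY
  req#12 t=1s: DENY
  req#13 t=2s: ALLOW
  req#14 t=2s: DENY
  req#15 t=2s: DENY
  req#16 t=2s: DENY
  req#17 t=3s: ALLOW
  req#18 t=4s: ALLOW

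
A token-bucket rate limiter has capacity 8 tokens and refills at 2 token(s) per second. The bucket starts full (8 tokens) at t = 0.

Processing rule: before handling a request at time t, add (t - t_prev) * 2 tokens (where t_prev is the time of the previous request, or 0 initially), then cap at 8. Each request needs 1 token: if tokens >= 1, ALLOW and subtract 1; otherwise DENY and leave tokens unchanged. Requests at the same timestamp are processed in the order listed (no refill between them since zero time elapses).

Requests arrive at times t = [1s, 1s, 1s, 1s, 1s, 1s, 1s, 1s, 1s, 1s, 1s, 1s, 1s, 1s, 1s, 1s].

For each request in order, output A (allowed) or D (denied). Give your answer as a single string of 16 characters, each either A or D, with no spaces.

Simulating step by step:
  req#1 t=1s: ALLOW
  req#2 t=1s: ALLOW
  req#3 t=1s: ALLOW
  req#4 t=1s: ALLOW
  req#5 t=1s: ALLOW
  req#6 t=1s: ALLOW
  req#7 t=1s: ALLOW
  req#8 t=1s: ALLOW
  req#9 t=1s: DENY
  req#10 t=1s: DENY
  req#11 t=1s: DENY
  req#12 t=1s: DENY
  req#13 t=1s: DENY
  req#14 t=1s: DENY
  req#15 t=1s: DENY
  req#16 t=1s: DENY

Answer: AAAAAAAADDDDDDDD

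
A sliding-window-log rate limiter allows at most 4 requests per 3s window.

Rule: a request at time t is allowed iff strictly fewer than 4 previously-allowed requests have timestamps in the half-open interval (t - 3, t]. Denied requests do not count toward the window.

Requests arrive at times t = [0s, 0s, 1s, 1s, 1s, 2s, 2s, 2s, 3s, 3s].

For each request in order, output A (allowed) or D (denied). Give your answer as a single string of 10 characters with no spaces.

Tracking allowed requests in the window:
  req#1 t=0s: ALLOW
  req#2 t=0s: ALLOW
  req#3 t=1s: ALLOW
  req#4 t=1s: ALLOW
  req#5 t=1s: DENY
  req#6 t=2s: DENY
  req#7 t=2s: DENY
  req#8 t=2s: DENY
  req#9 t=3s: ALLOW
  req#10 t=3s: ALLOW

Answer: AAAADDDDAA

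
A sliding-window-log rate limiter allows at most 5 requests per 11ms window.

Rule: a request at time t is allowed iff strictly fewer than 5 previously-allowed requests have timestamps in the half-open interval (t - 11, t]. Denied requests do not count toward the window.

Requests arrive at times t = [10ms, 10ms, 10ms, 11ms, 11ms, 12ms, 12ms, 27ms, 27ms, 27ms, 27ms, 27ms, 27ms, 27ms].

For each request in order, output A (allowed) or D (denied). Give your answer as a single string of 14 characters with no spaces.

Answer: AAAAADDAAAAADD

Derivation:
Tracking allowed requests in the window:
  req#1 t=10ms: ALLOW
  req#2 t=10ms: ALLOW
  req#3 t=10ms: ALLOW
  req#4 t=11ms: ALLOW
  req#5 t=11ms: ALLOW
  req#6 t=12ms: DENY
  req#7 t=12ms: DENY
  req#8 t=27ms: ALLOW
  req#9 t=27ms: ALLOW
  req#10 t=27ms: ALLOW
  req#11 t=27ms: ALLOW
  req#12 t=27ms: ALLOW
  req#13 t=27ms: DENY
  req#14 t=27ms: DENY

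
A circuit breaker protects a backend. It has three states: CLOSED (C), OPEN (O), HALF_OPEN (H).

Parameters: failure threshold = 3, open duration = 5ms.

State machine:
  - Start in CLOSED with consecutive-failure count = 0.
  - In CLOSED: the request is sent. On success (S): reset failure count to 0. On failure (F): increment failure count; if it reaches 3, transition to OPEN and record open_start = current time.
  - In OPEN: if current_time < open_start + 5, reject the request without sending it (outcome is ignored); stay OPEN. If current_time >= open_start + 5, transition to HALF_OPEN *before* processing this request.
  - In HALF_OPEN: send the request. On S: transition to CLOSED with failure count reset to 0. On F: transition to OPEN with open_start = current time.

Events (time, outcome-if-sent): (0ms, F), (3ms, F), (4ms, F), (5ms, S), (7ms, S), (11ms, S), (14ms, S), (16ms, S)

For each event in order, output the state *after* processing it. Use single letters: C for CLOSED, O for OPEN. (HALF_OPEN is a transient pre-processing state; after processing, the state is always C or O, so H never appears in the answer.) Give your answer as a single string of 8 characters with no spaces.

State after each event:
  event#1 t=0ms outcome=F: state=CLOSED
  event#2 t=3ms outcome=F: state=CLOSED
  event#3 t=4ms outcome=F: state=OPEN
  event#4 t=5ms outcome=S: state=OPEN
  event#5 t=7ms outcome=S: state=OPEN
  event#6 t=11ms outcome=S: state=CLOSED
  event#7 t=14ms outcome=S: state=CLOSED
  event#8 t=16ms outcome=S: state=CLOSED

Answer: CCOOOCCC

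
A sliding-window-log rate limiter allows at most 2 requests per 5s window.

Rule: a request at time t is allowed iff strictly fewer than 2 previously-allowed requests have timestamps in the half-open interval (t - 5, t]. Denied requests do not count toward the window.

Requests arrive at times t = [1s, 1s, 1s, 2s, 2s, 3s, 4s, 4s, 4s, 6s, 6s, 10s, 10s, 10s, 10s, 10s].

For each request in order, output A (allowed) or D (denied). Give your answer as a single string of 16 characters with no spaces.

Answer: AADDDDDDDAADDDDD

Derivation:
Tracking allowed requests in the window:
  req#1 t=1s: ALLOW
  req#2 t=1s: ALLOW
  req#3 t=1s: DENY
  req#4 t=2s: DENY
  req#5 t=2s: DENY
  req#6 t=3s: DENY
  req#7 t=4s: DENY
  req#8 t=4s: DENY
  req#9 t=4s: DENY
  req#10 t=6s: ALLOW
  req#11 t=6s: ALLOW
  req#12 t=10s: DENY
  req#13 t=10s: DENY
  req#14 t=10s: DENY
  req#15 t=10s: DENY
  req#16 t=10s: DENY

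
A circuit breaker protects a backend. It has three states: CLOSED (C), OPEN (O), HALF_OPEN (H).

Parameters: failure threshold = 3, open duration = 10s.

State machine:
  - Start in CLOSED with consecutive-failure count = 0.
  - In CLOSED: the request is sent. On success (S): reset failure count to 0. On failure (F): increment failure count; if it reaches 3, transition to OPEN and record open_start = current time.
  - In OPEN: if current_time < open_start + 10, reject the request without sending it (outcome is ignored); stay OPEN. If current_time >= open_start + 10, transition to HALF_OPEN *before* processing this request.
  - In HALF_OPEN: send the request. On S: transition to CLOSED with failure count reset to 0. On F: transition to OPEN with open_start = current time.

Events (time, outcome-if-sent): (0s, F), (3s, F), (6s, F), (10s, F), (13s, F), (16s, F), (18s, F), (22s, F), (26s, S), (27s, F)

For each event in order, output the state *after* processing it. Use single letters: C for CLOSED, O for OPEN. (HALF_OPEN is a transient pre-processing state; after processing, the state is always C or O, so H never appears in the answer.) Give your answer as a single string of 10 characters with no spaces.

State after each event:
  event#1 t=0s outcome=F: state=CLOSED
  event#2 t=3s outcome=F: state=CLOSED
  event#3 t=6s outcome=F: state=OPEN
  event#4 t=10s outcome=F: state=OPEN
  event#5 t=13s outcome=F: state=OPEN
  event#6 t=16s outcome=F: state=OPEN
  event#7 t=18s outcome=F: state=OPEN
  event#8 t=22s outcome=F: state=OPEN
  event#9 t=26s outcome=S: state=CLOSED
  event#10 t=27s outcome=F: state=CLOSED

Answer: CCOOOOOOCC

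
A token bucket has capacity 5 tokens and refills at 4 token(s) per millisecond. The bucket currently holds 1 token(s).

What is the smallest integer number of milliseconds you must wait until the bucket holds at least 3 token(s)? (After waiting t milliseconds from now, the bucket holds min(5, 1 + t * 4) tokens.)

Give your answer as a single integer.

Answer: 1

Derivation:
Need 1 + t * 4 >= 3, so t >= 2/4.
Smallest integer t = ceil(2/4) = 1.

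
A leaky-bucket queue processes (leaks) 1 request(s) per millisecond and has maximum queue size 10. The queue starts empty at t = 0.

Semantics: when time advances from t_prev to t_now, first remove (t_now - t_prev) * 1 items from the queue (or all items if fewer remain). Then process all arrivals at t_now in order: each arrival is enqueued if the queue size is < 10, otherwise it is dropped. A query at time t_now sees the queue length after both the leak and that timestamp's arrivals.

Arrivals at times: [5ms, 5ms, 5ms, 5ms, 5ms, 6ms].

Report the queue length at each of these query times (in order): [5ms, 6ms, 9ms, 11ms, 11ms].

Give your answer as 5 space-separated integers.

Answer: 5 5 2 0 0

Derivation:
Queue lengths at query times:
  query t=5ms: backlog = 5
  query t=6ms: backlog = 5
  query t=9ms: backlog = 2
  query t=11ms: backlog = 0
  query t=11ms: backlog = 0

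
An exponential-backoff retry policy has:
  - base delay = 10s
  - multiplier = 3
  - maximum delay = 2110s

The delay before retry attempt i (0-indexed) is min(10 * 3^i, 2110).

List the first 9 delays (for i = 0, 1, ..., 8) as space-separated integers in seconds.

Answer: 10 30 90 270 810 2110 2110 2110 2110

Derivation:
Computing each delay:
  i=0: min(10*3^0, 2110) = 10
  i=1: min(10*3^1, 2110) = 30
  i=2: min(10*3^2, 2110) = 90
  i=3: min(10*3^3, 2110) = 270
  i=4: min(10*3^4, 2110) = 810
  i=5: min(10*3^5, 2110) = 2110
  i=6: min(10*3^6, 2110) = 2110
  i=7: min(10*3^7, 2110) = 2110
  i=8: min(10*3^8, 2110) = 2110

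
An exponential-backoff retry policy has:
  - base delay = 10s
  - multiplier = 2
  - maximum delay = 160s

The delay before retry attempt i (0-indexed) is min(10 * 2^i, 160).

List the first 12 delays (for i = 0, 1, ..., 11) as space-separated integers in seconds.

Computing each delay:
  i=0: min(10*2^0, 160) = 10
  i=1: min(10*2^1, 160) = 20
  i=2: min(10*2^2, 160) = 40
  i=3: min(10*2^3, 160) = 80
  i=4: min(10*2^4, 160) = 160
  i=5: min(10*2^5, 160) = 160
  i=6: min(10*2^6, 160) = 160
  i=7: min(10*2^7, 160) = 160
  i=8: min(10*2^8, 160) = 160
  i=9: min(10*2^9, 160) = 160
  i=10: min(10*2^10, 160) = 160
  i=11: min(10*2^11, 160) = 160

Answer: 10 20 40 80 160 160 160 160 160 160 160 160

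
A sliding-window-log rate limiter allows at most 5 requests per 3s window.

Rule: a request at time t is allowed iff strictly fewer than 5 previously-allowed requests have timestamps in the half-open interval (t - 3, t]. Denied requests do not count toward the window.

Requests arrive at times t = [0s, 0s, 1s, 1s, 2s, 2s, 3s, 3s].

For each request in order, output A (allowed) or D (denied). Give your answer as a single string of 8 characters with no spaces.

Tracking allowed requests in the window:
  req#1 t=0s: ALLOW
  req#2 t=0s: ALLOW
  req#3 t=1s: ALLOW
  req#4 t=1s: ALLOW
  req#5 t=2s: ALLOW
  req#6 t=2s: DENY
  req#7 t=3s: ALLOW
  req#8 t=3s: ALLOW

Answer: AAAAADAA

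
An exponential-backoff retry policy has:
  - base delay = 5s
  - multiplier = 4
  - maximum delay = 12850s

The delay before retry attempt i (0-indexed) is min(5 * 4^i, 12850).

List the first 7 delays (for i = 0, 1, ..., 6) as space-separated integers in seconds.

Answer: 5 20 80 320 1280 5120 12850

Derivation:
Computing each delay:
  i=0: min(5*4^0, 12850) = 5
  i=1: min(5*4^1, 12850) = 20
  i=2: min(5*4^2, 12850) = 80
  i=3: min(5*4^3, 12850) = 320
  i=4: min(5*4^4, 12850) = 1280
  i=5: min(5*4^5, 12850) = 5120
  i=6: min(5*4^6, 12850) = 12850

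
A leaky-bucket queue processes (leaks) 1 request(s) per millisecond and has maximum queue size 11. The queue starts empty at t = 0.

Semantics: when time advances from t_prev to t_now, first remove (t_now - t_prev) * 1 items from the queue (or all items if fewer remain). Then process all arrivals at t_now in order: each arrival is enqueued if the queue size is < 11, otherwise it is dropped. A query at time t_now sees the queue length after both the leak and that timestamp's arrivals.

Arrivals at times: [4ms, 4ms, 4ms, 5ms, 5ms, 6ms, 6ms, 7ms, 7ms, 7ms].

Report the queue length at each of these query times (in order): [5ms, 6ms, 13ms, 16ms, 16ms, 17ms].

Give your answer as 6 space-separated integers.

Answer: 4 5 1 0 0 0

Derivation:
Queue lengths at query times:
  query t=5ms: backlog = 4
  query t=6ms: backlog = 5
  query t=13ms: backlog = 1
  query t=16ms: backlog = 0
  query t=16ms: backlog = 0
  query t=17ms: backlog = 0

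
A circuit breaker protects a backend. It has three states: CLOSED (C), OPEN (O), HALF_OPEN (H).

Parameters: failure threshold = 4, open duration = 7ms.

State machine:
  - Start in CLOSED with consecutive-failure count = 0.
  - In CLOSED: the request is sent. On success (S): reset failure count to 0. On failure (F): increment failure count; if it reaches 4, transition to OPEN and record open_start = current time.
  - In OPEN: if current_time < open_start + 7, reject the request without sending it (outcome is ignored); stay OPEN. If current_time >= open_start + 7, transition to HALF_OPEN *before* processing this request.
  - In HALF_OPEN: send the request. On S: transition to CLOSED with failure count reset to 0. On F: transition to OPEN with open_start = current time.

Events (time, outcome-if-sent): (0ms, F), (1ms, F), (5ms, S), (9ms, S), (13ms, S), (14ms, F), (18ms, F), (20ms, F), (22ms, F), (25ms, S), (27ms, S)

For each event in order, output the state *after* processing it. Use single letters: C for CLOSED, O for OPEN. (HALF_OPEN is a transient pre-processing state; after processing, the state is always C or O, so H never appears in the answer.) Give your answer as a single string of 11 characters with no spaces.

Answer: CCCCCCCCOOO

Derivation:
State after each event:
  event#1 t=0ms outcome=F: state=CLOSED
  event#2 t=1ms outcome=F: state=CLOSED
  event#3 t=5ms outcome=S: state=CLOSED
  event#4 t=9ms outcome=S: state=CLOSED
  event#5 t=13ms outcome=S: state=CLOSED
  event#6 t=14ms outcome=F: state=CLOSED
  event#7 t=18ms outcome=F: state=CLOSED
  event#8 t=20ms outcome=F: state=CLOSED
  event#9 t=22ms outcome=F: state=OPEN
  event#10 t=25ms outcome=S: state=OPEN
  event#11 t=27ms outcome=S: state=OPEN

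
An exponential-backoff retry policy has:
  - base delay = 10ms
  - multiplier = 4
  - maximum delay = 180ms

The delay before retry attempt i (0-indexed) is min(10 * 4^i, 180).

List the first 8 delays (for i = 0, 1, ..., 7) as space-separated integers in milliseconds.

Answer: 10 40 160 180 180 180 180 180

Derivation:
Computing each delay:
  i=0: min(10*4^0, 180) = 10
  i=1: min(10*4^1, 180) = 40
  i=2: min(10*4^2, 180) = 160
  i=3: min(10*4^3, 180) = 180
  i=4: min(10*4^4, 180) = 180
  i=5: min(10*4^5, 180) = 180
  i=6: min(10*4^6, 180) = 180
  i=7: min(10*4^7, 180) = 180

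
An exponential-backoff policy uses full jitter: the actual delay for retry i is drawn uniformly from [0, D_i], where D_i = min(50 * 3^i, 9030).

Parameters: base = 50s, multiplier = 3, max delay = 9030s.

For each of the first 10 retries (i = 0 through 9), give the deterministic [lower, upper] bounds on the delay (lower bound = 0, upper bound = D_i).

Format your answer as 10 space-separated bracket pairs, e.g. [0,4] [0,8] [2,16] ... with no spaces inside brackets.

Computing bounds per retry:
  i=0: D_i=min(50*3^0,9030)=50, bounds=[0,50]
  i=1: D_i=min(50*3^1,9030)=150, bounds=[0,150]
  i=2: D_i=min(50*3^2,9030)=450, bounds=[0,450]
  i=3: D_i=min(50*3^3,9030)=1350, bounds=[0,1350]
  i=4: D_i=min(50*3^4,9030)=4050, bounds=[0,4050]
  i=5: D_i=min(50*3^5,9030)=9030, bounds=[0,9030]
  i=6: D_i=min(50*3^6,9030)=9030, bounds=[0,9030]
  i=7: D_i=min(50*3^7,9030)=9030, bounds=[0,9030]
  i=8: D_i=min(50*3^8,9030)=9030, bounds=[0,9030]
  i=9: D_i=min(50*3^9,9030)=9030, bounds=[0,9030]

Answer: [0,50] [0,150] [0,450] [0,1350] [0,4050] [0,9030] [0,9030] [0,9030] [0,9030] [0,9030]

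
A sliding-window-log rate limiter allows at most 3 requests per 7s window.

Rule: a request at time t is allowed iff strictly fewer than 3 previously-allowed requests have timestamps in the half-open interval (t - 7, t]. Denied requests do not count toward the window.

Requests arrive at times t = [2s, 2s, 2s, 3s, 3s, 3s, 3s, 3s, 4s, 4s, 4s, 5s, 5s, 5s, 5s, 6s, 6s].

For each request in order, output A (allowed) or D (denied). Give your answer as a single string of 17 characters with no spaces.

Tracking allowed requests in the window:
  req#1 t=2s: ALLOW
  req#2 t=2s: ALLOW
  req#3 t=2s: ALLOW
  req#4 t=3s: DENY
  req#5 t=3s: DENY
  req#6 t=3s: DENY
  req#7 t=3s: DENY
  req#8 t=3s: DENY
  req#9 t=4s: DENY
  req#10 t=4s: DENY
  req#11 t=4s: DENY
  req#12 t=5s: DENY
  req#13 t=5s: DENY
  req#14 t=5s: DENY
  req#15 t=5s: DENY
  req#16 t=6s: DENY
  req#17 t=6s: DENY

Answer: AAADDDDDDDDDDDDDD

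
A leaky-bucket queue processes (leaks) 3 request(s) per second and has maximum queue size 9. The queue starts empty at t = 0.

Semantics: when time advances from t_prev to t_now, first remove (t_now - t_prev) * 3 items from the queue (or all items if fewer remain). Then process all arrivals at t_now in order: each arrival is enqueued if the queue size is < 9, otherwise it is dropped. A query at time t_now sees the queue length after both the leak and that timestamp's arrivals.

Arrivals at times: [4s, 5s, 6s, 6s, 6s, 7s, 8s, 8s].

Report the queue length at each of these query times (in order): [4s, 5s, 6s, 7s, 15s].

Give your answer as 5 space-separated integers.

Answer: 1 1 3 1 0

Derivation:
Queue lengths at query times:
  query t=4s: backlog = 1
  query t=5s: backlog = 1
  query t=6s: backlog = 3
  query t=7s: backlog = 1
  query t=15s: backlog = 0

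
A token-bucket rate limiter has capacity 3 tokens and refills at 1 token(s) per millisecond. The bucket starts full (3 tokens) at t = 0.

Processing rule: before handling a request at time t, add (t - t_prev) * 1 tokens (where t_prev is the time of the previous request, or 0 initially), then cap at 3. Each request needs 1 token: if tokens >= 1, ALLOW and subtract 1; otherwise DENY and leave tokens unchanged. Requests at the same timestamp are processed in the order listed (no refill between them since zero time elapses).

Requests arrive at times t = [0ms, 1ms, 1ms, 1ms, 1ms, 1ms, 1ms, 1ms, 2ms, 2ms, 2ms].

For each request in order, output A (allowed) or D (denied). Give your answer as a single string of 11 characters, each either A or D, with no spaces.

Answer: AAAADDDDADD

Derivation:
Simulating step by step:
  req#1 t=0ms: ALLOW
  req#2 t=1ms: ALLOW
  req#3 t=1ms: ALLOW
  req#4 t=1ms: ALLOW
  req#5 t=1ms: DENY
  req#6 t=1ms: DENY
  req#7 t=1ms: DENY
  req#8 t=1ms: DENY
  req#9 t=2ms: ALLOW
  req#10 t=2ms: DENY
  req#11 t=2ms: DENY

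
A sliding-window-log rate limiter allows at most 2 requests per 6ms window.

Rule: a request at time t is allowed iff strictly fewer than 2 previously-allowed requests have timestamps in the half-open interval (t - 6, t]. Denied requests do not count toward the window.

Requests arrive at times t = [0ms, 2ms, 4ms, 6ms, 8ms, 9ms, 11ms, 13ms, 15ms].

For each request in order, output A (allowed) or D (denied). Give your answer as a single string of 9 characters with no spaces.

Answer: AADAADDAA

Derivation:
Tracking allowed requests in the window:
  req#1 t=0ms: ALLOW
  req#2 t=2ms: ALLOW
  req#3 t=4ms: DENY
  req#4 t=6ms: ALLOW
  req#5 t=8ms: ALLOW
  req#6 t=9ms: DENY
  req#7 t=11ms: DENY
  req#8 t=13ms: ALLOW
  req#9 t=15ms: ALLOW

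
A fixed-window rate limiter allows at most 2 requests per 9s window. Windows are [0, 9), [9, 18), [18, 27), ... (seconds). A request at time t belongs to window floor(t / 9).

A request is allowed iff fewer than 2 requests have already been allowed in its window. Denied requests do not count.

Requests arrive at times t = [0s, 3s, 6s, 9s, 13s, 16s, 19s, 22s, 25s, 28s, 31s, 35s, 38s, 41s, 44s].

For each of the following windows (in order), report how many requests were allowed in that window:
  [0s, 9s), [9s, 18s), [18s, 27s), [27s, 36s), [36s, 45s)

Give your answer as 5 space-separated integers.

Answer: 2 2 2 2 2

Derivation:
Processing requests:
  req#1 t=0s (window 0): ALLOW
  req#2 t=3s (window 0): ALLOW
  req#3 t=6s (window 0): DENY
  req#4 t=9s (window 1): ALLOW
  req#5 t=13s (window 1): ALLOW
  req#6 t=16s (window 1): DENY
  req#7 t=19s (window 2): ALLOW
  req#8 t=22s (window 2): ALLOW
  req#9 t=25s (window 2): DENY
  req#10 t=28s (window 3): ALLOW
  req#11 t=31s (window 3): ALLOW
  req#12 t=35s (window 3): DENY
  req#13 t=38s (window 4): ALLOW
  req#14 t=41s (window 4): ALLOW
  req#15 t=44s (window 4): DENY

Allowed counts by window: 2 2 2 2 2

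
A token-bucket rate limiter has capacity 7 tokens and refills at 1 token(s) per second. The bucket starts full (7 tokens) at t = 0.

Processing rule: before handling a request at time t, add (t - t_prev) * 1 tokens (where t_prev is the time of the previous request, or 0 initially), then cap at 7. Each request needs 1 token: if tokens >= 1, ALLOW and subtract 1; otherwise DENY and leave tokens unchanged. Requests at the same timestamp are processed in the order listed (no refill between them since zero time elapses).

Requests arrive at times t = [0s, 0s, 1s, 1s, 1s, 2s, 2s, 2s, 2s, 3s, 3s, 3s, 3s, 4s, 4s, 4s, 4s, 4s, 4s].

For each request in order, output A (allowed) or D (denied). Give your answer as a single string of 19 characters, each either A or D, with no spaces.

Answer: AAAAAAAAAADDDADDDDD

Derivation:
Simulating step by step:
  req#1 t=0s: ALLOW
  req#2 t=0s: ALLOW
  req#3 t=1s: ALLOW
  req#4 t=1s: ALLOW
  req#5 t=1s: ALLOW
  req#6 t=2s: ALLOW
  req#7 t=2s: ALLOW
  req#8 t=2s: ALLOW
  req#9 t=2s: ALLOW
  req#10 t=3s: ALLOW
  req#11 t=3s: DENY
  req#12 t=3s: DENY
  req#13 t=3s: DENY
  req#14 t=4s: ALLOW
  req#15 t=4s: DENY
  req#16 t=4s: DENY
  req#17 t=4s: DENY
  req#18 t=4s: DENY
  req#19 t=4s: DENY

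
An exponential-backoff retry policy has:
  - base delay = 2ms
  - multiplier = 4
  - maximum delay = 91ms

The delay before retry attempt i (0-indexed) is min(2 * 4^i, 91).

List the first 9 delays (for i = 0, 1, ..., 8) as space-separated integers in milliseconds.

Answer: 2 8 32 91 91 91 91 91 91

Derivation:
Computing each delay:
  i=0: min(2*4^0, 91) = 2
  i=1: min(2*4^1, 91) = 8
  i=2: min(2*4^2, 91) = 32
  i=3: min(2*4^3, 91) = 91
  i=4: min(2*4^4, 91) = 91
  i=5: min(2*4^5, 91) = 91
  i=6: min(2*4^6, 91) = 91
  i=7: min(2*4^7, 91) = 91
  i=8: min(2*4^8, 91) = 91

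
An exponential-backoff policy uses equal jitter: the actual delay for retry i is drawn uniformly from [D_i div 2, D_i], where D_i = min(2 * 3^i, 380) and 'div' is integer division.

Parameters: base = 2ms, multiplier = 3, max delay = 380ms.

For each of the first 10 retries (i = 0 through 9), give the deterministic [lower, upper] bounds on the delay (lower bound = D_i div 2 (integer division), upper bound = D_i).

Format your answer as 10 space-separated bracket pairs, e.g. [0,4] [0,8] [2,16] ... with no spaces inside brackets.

Computing bounds per retry:
  i=0: D_i=min(2*3^0,380)=2, bounds=[1,2]
  i=1: D_i=min(2*3^1,380)=6, bounds=[3,6]
  i=2: D_i=min(2*3^2,380)=18, bounds=[9,18]
  i=3: D_i=min(2*3^3,380)=54, bounds=[27,54]
  i=4: D_i=min(2*3^4,380)=162, bounds=[81,162]
  i=5: D_i=min(2*3^5,380)=380, bounds=[190,380]
  i=6: D_i=min(2*3^6,380)=380, bounds=[190,380]
  i=7: D_i=min(2*3^7,380)=380, bounds=[190,380]
  i=8: D_i=min(2*3^8,380)=380, bounds=[190,380]
  i=9: D_i=min(2*3^9,380)=380, bounds=[190,380]

Answer: [1,2] [3,6] [9,18] [27,54] [81,162] [190,380] [190,380] [190,380] [190,380] [190,380]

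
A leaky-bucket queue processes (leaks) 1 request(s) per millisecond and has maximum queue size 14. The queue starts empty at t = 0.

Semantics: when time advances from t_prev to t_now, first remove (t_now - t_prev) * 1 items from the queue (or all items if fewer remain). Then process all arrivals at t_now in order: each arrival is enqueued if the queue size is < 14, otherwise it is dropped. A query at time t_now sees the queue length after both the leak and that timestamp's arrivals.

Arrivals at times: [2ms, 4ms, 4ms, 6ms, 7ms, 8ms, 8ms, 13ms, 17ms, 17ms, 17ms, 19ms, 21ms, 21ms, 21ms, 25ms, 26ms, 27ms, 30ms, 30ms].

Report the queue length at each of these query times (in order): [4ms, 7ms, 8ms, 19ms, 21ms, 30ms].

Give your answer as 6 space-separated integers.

Answer: 2 1 2 2 3 2

Derivation:
Queue lengths at query times:
  query t=4ms: backlog = 2
  query t=7ms: backlog = 1
  query t=8ms: backlog = 2
  query t=19ms: backlog = 2
  query t=21ms: backlog = 3
  query t=30ms: backlog = 2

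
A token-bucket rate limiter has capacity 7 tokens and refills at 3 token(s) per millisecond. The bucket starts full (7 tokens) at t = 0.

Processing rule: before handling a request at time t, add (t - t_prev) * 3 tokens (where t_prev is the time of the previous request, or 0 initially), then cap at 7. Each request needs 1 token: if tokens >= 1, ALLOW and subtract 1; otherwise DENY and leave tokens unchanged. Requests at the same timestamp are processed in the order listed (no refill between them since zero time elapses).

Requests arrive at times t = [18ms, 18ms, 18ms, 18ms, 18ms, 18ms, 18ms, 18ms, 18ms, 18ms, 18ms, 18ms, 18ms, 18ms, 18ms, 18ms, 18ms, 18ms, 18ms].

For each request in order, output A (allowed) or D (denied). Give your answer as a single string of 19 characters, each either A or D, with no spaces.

Simulating step by step:
  req#1 t=18ms: ALLOW
  req#2 t=18ms: ALLOW
  req#3 t=18ms: ALLOW
  req#4 t=18ms: ALLOW
  req#5 t=18ms: ALLOW
  req#6 t=18ms: ALLOW
  req#7 t=18ms: ALLOW
  req#8 t=18ms: DENY
  req#9 t=18ms: DENY
  req#10 t=18ms: DENY
  req#11 t=18ms: DENY
  req#12 t=18ms: DENY
  req#13 t=18ms: DENY
  req#14 t=18ms: DENY
  req#15 t=18ms: DENY
  req#16 t=18ms: DENY
  req#17 t=18ms: DENY
  req#18 t=18ms: DENY
  req#19 t=18ms: DENY

Answer: AAAAAAADDDDDDDDDDDD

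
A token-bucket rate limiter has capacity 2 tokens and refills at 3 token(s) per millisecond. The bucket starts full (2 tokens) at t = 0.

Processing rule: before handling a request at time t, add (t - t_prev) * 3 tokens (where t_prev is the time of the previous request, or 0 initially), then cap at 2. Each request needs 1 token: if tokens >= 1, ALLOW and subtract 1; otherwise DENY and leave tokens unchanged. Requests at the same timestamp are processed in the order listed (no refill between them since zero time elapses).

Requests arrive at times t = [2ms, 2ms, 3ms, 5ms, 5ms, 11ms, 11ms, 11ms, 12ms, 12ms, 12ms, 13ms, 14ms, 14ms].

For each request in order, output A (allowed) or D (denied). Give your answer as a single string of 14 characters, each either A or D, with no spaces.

Answer: AAAAAAADAADAAA

Derivation:
Simulating step by step:
  req#1 t=2ms: ALLOW
  req#2 t=2ms: ALLOW
  req#3 t=3ms: ALLOW
  req#4 t=5ms: ALLOW
  req#5 t=5ms: ALLOW
  req#6 t=11ms: ALLOW
  req#7 t=11ms: ALLOW
  req#8 t=11ms: DENY
  req#9 t=12ms: ALLOW
  req#10 t=12ms: ALLOW
  req#11 t=12ms: DENY
  req#12 t=13ms: ALLOW
  req#13 t=14ms: ALLOW
  req#14 t=14ms: ALLOW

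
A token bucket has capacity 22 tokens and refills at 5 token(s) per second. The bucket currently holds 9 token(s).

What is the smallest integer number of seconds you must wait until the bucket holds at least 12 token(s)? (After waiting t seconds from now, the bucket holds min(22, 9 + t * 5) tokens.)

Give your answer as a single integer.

Answer: 1

Derivation:
Need 9 + t * 5 >= 12, so t >= 3/5.
Smallest integer t = ceil(3/5) = 1.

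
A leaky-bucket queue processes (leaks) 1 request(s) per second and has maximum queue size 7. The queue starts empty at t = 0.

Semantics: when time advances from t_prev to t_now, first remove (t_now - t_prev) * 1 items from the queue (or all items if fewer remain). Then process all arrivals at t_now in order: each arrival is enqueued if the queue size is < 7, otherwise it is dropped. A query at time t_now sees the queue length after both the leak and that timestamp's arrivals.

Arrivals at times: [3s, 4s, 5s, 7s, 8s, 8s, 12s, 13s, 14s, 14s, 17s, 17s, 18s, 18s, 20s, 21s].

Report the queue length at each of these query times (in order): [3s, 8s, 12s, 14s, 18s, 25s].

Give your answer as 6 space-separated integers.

Queue lengths at query times:
  query t=3s: backlog = 1
  query t=8s: backlog = 2
  query t=12s: backlog = 1
  query t=14s: backlog = 2
  query t=18s: backlog = 3
  query t=25s: backlog = 0

Answer: 1 2 1 2 3 0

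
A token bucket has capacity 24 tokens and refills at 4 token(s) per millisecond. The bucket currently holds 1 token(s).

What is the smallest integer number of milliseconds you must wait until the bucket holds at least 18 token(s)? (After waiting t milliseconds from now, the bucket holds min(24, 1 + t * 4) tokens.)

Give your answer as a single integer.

Need 1 + t * 4 >= 18, so t >= 17/4.
Smallest integer t = ceil(17/4) = 5.

Answer: 5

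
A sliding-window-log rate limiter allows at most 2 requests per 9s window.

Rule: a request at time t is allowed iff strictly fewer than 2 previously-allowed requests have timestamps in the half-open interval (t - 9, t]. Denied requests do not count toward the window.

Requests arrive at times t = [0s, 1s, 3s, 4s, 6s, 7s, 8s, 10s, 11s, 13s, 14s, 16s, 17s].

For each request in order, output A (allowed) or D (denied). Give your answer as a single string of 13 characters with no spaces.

Tracking allowed requests in the window:
  req#1 t=0s: ALLOW
  req#2 t=1s: ALLOW
  req#3 t=3s: DENY
  req#4 t=4s: DENY
  req#5 t=6s: DENY
  req#6 t=7s: DENY
  req#7 t=8s: DENY
  req#8 t=10s: ALLOW
  req#9 t=11s: ALLOW
  req#10 t=13s: DENY
  req#11 t=14s: DENY
  req#12 t=16s: DENY
  req#13 t=17s: DENY

Answer: AADDDDDAADDDD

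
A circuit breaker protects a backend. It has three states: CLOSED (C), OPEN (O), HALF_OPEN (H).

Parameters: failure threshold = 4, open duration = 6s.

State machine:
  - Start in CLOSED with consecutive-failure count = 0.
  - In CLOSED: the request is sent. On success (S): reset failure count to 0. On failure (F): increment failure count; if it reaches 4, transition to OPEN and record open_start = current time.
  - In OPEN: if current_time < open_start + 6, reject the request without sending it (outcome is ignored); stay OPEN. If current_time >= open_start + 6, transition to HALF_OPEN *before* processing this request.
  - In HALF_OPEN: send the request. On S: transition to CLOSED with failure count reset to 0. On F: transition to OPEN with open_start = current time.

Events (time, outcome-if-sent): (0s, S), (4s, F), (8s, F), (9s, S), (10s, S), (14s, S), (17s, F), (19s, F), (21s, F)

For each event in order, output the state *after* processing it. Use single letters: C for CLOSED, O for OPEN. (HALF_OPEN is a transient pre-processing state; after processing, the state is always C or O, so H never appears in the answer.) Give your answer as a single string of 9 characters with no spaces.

State after each event:
  event#1 t=0s outcome=S: state=CLOSED
  event#2 t=4s outcome=F: state=CLOSED
  event#3 t=8s outcome=F: state=CLOSED
  event#4 t=9s outcome=S: state=CLOSED
  event#5 t=10s outcome=S: state=CLOSED
  event#6 t=14s outcome=S: state=CLOSED
  event#7 t=17s outcome=F: state=CLOSED
  event#8 t=19s outcome=F: state=CLOSED
  event#9 t=21s outcome=F: state=CLOSED

Answer: CCCCCCCCC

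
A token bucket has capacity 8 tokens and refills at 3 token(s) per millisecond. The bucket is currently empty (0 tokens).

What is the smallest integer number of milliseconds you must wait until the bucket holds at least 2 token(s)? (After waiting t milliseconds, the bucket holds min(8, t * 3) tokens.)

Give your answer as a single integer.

Answer: 1

Derivation:
Need t * 3 >= 2, so t >= 2/3.
Smallest integer t = ceil(2/3) = 1.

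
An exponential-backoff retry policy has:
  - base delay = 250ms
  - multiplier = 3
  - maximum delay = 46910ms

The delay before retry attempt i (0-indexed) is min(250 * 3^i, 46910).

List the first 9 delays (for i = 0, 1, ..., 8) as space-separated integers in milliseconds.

Answer: 250 750 2250 6750 20250 46910 46910 46910 46910

Derivation:
Computing each delay:
  i=0: min(250*3^0, 46910) = 250
  i=1: min(250*3^1, 46910) = 750
  i=2: min(250*3^2, 46910) = 2250
  i=3: min(250*3^3, 46910) = 6750
  i=4: min(250*3^4, 46910) = 20250
  i=5: min(250*3^5, 46910) = 46910
  i=6: min(250*3^6, 46910) = 46910
  i=7: min(250*3^7, 46910) = 46910
  i=8: min(250*3^8, 46910) = 46910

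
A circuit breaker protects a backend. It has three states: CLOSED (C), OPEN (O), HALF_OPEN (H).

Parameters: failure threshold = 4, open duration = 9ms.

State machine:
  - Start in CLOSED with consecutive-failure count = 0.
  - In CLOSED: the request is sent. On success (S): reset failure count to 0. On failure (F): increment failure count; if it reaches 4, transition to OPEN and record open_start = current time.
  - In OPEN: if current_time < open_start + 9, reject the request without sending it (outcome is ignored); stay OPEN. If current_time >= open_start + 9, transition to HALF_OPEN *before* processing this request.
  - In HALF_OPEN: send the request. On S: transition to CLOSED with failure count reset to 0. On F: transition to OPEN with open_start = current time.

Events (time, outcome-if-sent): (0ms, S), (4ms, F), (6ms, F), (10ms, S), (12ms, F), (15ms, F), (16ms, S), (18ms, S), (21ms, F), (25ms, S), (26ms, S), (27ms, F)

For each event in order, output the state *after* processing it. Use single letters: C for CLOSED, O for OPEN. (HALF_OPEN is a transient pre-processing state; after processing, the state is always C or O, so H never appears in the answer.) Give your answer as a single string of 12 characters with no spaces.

Answer: CCCCCCCCCCCC

Derivation:
State after each event:
  event#1 t=0ms outcome=S: state=CLOSED
  event#2 t=4ms outcome=F: state=CLOSED
  event#3 t=6ms outcome=F: state=CLOSED
  event#4 t=10ms outcome=S: state=CLOSED
  event#5 t=12ms outcome=F: state=CLOSED
  event#6 t=15ms outcome=F: state=CLOSED
  event#7 t=16ms outcome=S: state=CLOSED
  event#8 t=18ms outcome=S: state=CLOSED
  event#9 t=21ms outcome=F: state=CLOSED
  event#10 t=25ms outcome=S: state=CLOSED
  event#11 t=26ms outcome=S: state=CLOSED
  event#12 t=27ms outcome=F: state=CLOSED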